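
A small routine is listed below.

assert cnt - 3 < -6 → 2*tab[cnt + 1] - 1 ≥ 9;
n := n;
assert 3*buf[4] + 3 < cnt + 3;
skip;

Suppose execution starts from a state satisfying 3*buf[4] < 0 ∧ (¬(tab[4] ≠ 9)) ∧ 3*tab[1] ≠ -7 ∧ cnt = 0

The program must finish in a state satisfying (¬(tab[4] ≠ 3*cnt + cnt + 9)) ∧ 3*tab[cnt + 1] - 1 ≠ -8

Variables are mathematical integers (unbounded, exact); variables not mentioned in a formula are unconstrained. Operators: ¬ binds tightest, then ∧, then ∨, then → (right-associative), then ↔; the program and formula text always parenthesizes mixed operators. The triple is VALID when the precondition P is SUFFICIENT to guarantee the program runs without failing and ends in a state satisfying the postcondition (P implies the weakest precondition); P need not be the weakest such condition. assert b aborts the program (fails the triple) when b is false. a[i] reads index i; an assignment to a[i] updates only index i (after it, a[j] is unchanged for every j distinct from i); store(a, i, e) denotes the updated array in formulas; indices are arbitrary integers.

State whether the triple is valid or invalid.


Working backward. After the program, the postcondition (¬(tab[4] ≠ 3*cnt + cnt + 9)) ∧ 3*tab[cnt + 1] - 1 ≠ -8 must hold; in canonical form it is (¬(tab[4] ≠ 4*cnt + 9)) ∧ 3*tab[cnt + 1] ≠ -7.
Before skip: (¬(tab[4] ≠ 4*cnt + 9)) ∧ 3*tab[cnt + 1] ≠ -7
Before assert 3*buf[4] + 3 < cnt + 3: 3*buf[4] < cnt ∧ (¬(tab[4] ≠ 4*cnt + 9)) ∧ 3*tab[cnt + 1] ≠ -7
Before n := n: 3*buf[4] < cnt ∧ (¬(tab[4] ≠ 4*cnt + 9)) ∧ 3*tab[cnt + 1] ≠ -7
Before assert cnt - 3 < -6 → 2*tab[cnt + 1] - 1 ≥ 9: (cnt < -3 → 2*tab[cnt + 1] ≥ 10) ∧ 3*buf[4] < cnt ∧ (¬(tab[4] ≠ 4*cnt + 9)) ∧ 3*tab[cnt + 1] ≠ -7
The weakest precondition is (cnt < -3 → 2*tab[cnt + 1] ≥ 10) ∧ 3*buf[4] < cnt ∧ (¬(tab[4] ≠ 4*cnt + 9)) ∧ 3*tab[cnt + 1] ≠ -7.
Check whether 3*buf[4] < 0 ∧ (¬(tab[4] ≠ 9)) ∧ 3*tab[1] ≠ -7 ∧ cnt = 0 implies it.
Every state satisfying the precondition satisfies the weakest precondition: the implication holds.
Answer: valid


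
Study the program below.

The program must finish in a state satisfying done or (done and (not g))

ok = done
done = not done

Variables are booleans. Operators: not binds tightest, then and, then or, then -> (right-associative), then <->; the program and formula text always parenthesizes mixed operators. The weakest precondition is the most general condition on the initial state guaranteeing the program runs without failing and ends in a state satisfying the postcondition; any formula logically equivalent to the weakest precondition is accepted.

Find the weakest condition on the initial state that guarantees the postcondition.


Working backward. After the program, done or (done and (not g)) must hold.
Before done := not done: (not done) or ((not done) and (not g))
Before ok := done: (not done) or ((not done) and (not g))
Answer: WP = (not done) or ((not done) and (not g))


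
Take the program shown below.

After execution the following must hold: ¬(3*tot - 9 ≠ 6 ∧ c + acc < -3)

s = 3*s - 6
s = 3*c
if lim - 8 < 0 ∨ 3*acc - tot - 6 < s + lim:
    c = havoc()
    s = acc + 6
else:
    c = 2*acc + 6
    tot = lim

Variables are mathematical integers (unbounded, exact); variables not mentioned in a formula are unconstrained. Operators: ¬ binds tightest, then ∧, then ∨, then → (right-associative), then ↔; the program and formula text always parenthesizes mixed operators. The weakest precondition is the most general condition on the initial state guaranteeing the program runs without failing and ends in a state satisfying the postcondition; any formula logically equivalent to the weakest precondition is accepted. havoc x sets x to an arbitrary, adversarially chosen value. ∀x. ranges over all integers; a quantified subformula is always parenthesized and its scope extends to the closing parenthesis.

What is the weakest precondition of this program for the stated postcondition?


Working backward. After the program, the postcondition ¬(3*tot - 9 ≠ 6 ∧ c + acc < -3) must hold; in canonical form it is ¬(3*tot ≠ 15 ∧ acc + c < -3).
Then branch requires ∀c_1. (¬(3*tot ≠ 15 ∧ acc + c_1 < -3)); else branch requires ¬(3*lim ≠ 15 ∧ 3*acc < -9).
Before the if: ((lim < 8 ∨ 3*acc < lim + s + tot + 6) → (∀c_1. (¬(3*tot ≠ 15 ∧ acc + c_1 < -3)))) ∧ ((¬(lim < 8 ∨ 3*acc < lim + s + tot + 6)) → (¬(3*lim ≠ 15 ∧ 3*acc < -9)))
Before s := 3*c: ((lim < 8 ∨ 3*acc < 3*c + lim + tot + 6) → (∀c_1. (¬(3*tot ≠ 15 ∧ acc + c_1 < -3)))) ∧ ((¬(lim < 8 ∨ 3*acc < 3*c + lim + tot + 6)) → (¬(3*lim ≠ 15 ∧ 3*acc < -9)))
Before s := 3*s - 6: ((lim < 8 ∨ 3*acc < 3*c + lim + tot + 6) → (∀c_1. (¬(3*tot ≠ 15 ∧ acc + c_1 < -3)))) ∧ ((¬(lim < 8 ∨ 3*acc < 3*c + lim + tot + 6)) → (¬(3*lim ≠ 15 ∧ 3*acc < -9)))
Answer: WP = ((lim < 8 ∨ 3*acc < 3*c + lim + tot + 6) → (∀c_1. (¬(3*tot ≠ 15 ∧ acc + c_1 < -3)))) ∧ ((¬(lim < 8 ∨ 3*acc < 3*c + lim + tot + 6)) → (¬(3*lim ≠ 15 ∧ 3*acc < -9)))


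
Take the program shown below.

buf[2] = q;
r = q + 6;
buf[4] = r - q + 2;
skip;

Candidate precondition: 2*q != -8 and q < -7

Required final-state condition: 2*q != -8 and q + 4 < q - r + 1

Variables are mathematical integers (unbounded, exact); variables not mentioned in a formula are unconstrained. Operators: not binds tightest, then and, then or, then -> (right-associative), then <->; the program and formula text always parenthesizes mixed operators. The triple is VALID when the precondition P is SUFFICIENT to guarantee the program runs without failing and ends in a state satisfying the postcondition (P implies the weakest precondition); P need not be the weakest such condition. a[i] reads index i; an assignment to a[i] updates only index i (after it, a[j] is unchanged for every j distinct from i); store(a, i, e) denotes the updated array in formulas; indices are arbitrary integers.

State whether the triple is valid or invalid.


Working backward. After the program, the postcondition 2*q != -8 and q + 4 < q - r + 1 must hold; in canonical form it is 2*q != -8 and r < -3.
Before skip: 2*q != -8 and r < -3
Before buf[4] := r - q + 2: 2*q != -8 and r < -3
Before r := q + 6: 2*q != -8 and q < -9
Before buf[2] := q: 2*q != -8 and q < -9
The weakest precondition is 2*q != -8 and q < -9.
Check whether 2*q != -8 and q < -7 implies it.
Countermodel: at the initial state q = -9, the precondition holds but the weakest precondition fails.
Answer: invalid


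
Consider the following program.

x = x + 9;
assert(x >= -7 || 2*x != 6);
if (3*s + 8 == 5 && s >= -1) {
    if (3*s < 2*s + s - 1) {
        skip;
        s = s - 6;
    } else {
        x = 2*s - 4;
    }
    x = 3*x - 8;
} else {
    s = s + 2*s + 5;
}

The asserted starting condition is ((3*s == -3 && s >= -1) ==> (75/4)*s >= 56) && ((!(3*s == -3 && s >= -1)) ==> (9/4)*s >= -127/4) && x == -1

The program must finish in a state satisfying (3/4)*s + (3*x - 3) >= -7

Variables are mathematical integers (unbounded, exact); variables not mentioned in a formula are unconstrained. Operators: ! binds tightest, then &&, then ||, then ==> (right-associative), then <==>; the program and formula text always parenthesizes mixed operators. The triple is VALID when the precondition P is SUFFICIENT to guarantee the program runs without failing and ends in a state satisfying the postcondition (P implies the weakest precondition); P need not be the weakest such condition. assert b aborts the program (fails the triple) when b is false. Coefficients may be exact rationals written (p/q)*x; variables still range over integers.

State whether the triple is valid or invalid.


Working backward. After the program, the postcondition (3/4)*s + (3*x - 3) >= -7 must hold; in canonical form it is (3/4)*s + 3*x >= -4.
Then branch requires (75/4)*s >= 56; else branch requires (9/4)*s + 3*x >= -31/4.
Before the if: ((3*s == -3 && s >= -1) ==> (75/4)*s >= 56) && ((!(3*s == -3 && s >= -1)) ==> (9/4)*s + 3*x >= -31/4)
Before assert x >= -7 || 2*x != 6: (x >= -7 || 2*x != 6) && ((3*s == -3 && s >= -1) ==> (75/4)*s >= 56) && ((!(3*s == -3 && s >= -1)) ==> (9/4)*s + 3*x >= -31/4)
Before x := x + 9: (x >= -16 || 2*x != -12) && ((3*s == -3 && s >= -1) ==> (75/4)*s >= 56) && ((!(3*s == -3 && s >= -1)) ==> (9/4)*s + 3*x >= -139/4)
The weakest precondition is (x >= -16 || 2*x != -12) && ((3*s == -3 && s >= -1) ==> (75/4)*s >= 56) && ((!(3*s == -3 && s >= -1)) ==> (9/4)*s + 3*x >= -139/4).
Check whether ((3*s == -3 && s >= -1) ==> (75/4)*s >= 56) && ((!(3*s == -3 && s >= -1)) ==> (9/4)*s >= -127/4) && x == -1 implies it.
Every state satisfying the precondition satisfies the weakest precondition: the implication holds.
Answer: valid


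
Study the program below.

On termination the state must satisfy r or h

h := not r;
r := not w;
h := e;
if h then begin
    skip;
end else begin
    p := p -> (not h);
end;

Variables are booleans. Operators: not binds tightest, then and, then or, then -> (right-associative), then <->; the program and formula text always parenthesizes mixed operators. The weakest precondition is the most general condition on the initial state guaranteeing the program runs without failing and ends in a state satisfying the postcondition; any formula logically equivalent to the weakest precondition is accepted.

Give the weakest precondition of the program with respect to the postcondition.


Working backward. After the program, r or h must hold.
Then branch requires r or h; else branch requires r or h.
Before the if: (h -> (r or h)) and ((not h) -> (r or h))
Before h := e: (e -> (r or e)) and ((not e) -> (r or e))
Before r := not w: (e -> ((not w) or e)) and ((not e) -> ((not w) or e))
Before h := not r: (e -> ((not w) or e)) and ((not e) -> ((not w) or e))
Answer: WP = (e -> ((not w) or e)) and ((not e) -> ((not w) or e))


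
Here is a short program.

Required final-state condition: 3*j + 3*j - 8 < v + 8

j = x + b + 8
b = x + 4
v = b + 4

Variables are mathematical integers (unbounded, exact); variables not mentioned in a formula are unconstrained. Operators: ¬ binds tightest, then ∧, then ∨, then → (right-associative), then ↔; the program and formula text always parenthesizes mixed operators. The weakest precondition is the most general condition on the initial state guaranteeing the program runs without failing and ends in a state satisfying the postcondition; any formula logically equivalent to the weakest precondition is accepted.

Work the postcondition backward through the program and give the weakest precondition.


Working backward. After the program, the postcondition 3*j + 3*j - 8 < v + 8 must hold; in canonical form it is 6*j < v + 16.
Before v := b + 4: 6*j < b + 20
Before b := x + 4: 6*j < x + 24
Before j := x + b + 8: 6*b + 5*x < -24
Answer: WP = 6*b + 5*x < -24


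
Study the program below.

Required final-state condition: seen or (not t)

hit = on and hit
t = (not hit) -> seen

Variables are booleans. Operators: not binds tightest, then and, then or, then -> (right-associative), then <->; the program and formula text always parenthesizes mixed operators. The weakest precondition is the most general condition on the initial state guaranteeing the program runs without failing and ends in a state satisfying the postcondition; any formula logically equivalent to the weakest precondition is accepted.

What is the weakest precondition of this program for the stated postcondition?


Working backward. After the program, seen or (not t) must hold.
Before t := (not hit) -> seen: seen or (not ((not hit) -> seen))
Before hit := on and hit: seen or (not ((not (on and hit)) -> seen))
Answer: WP = seen or (not ((not (on and hit)) -> seen))


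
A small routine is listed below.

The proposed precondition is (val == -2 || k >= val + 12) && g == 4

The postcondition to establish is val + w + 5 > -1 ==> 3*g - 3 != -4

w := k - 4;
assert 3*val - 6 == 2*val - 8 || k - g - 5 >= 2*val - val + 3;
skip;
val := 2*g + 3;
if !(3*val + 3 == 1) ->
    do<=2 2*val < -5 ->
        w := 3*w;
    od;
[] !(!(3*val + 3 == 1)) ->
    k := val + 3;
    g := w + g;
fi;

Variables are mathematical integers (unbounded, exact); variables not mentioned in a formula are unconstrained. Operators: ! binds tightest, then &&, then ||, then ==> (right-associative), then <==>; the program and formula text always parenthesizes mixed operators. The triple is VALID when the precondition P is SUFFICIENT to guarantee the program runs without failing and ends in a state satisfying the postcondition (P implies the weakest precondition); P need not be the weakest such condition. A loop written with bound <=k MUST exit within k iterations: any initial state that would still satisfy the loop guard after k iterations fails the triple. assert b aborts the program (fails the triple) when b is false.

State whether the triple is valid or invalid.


Working backward. After the program, the postcondition val + w + 5 > -1 ==> 3*g - 3 != -4 must hold; in canonical form it is val + w > -6 ==> 3*g != -1.
Then branch requires (2*val < -5 ==> ((2*val < -5 ==> ((!(2*val < -5)) && (val + 9*w > -6 ==> 3*g != -1))) && ((!(2*val < -5)) ==> (val + 3*w > -6 ==> 3*g != -1)))) && ((!(2*val < -5)) ==> (val + w > -6 ==> 3*g != -1)); else branch requires val + w > -6 ==> 3*g + 3*w != -1.
Before the if: ((!(3*val == -2)) ==> ((2*val < -5 ==> ((2*val < -5 ==> ((!(2*val < -5)) && (val + 9*w > -6 ==> 3*g != -1))) && ((!(2*val < -5)) ==> (val + 3*w > -6 ==> 3*g != -1)))) && ((!(2*val < -5)) ==> (val + w > -6 ==> 3*g != -1)))) && (3*val == -2 ==> (val + w > -6 ==> 3*g + 3*w != -1))
Before val := 2*g + 3: ((!(6*g == -11)) ==> ((4*g < -11 ==> ((4*g < -11 ==> ((!(4*g < -11)) && (2*g + 9*w > -9 ==> 3*g != -1))) && ((!(4*g < -11)) ==> (2*g + 3*w > -9 ==> 3*g != -1)))) && ((!(4*g < -11)) ==> (2*g + w > -9 ==> 3*g != -1)))) && (6*g == -11 ==> (2*g + w > -9 ==> 3*g + 3*w != -1))
Before skip: ((!(6*g == -11)) ==> ((4*g < -11 ==> ((4*g < -11 ==> ((!(4*g < -11)) && (2*g + 9*w > -9 ==> 3*g != -1))) && ((!(4*g < -11)) ==> (2*g + 3*w > -9 ==> 3*g != -1)))) && ((!(4*g < -11)) ==> (2*g + w > -9 ==> 3*g != -1)))) && (6*g == -11 ==> (2*g + w > -9 ==> 3*g + 3*w != -1))
Before assert 3*val - 6 == 2*val - 8 || k - g - 5 >= 2*val - val + 3: (val == -2 || k >= g + val + 8) && ((!(6*g == -11)) ==> ((4*g < -11 ==> ((4*g < -11 ==> ((!(4*g < -11)) && (2*g + 9*w > -9 ==> 3*g != -1))) && ((!(4*g < -11)) ==> (2*g + 3*w > -9 ==> 3*g != -1)))) && ((!(4*g < -11)) ==> (2*g + w > -9 ==> 3*g != -1)))) && (6*g == -11 ==> (2*g + w > -9 ==> 3*g + 3*w != -1))
Before w := k - 4: (val == -2 || k >= g + val + 8) && ((!(6*g == -11)) ==> ((4*g < -11 ==> ((4*g < -11 ==> ((!(4*g < -11)) && (2*g + 9*k > 27 ==> 3*g != -1))) && ((!(4*g < -11)) ==> (2*g + 3*k > 3 ==> 3*g != -1)))) && ((!(4*g < -11)) ==> (2*g + k > -5 ==> 3*g != -1)))) && (6*g == -11 ==> (2*g + k > -5 ==> 3*g + 3*k != 11))
The weakest precondition is (val == -2 || k >= g + val + 8) && ((!(6*g == -11)) ==> ((4*g < -11 ==> ((4*g < -11 ==> ((!(4*g < -11)) && (2*g + 9*k > 27 ==> 3*g != -1))) && ((!(4*g < -11)) ==> (2*g + 3*k > 3 ==> 3*g != -1)))) && ((!(4*g < -11)) ==> (2*g + k > -5 ==> 3*g != -1)))) && (6*g == -11 ==> (2*g + k > -5 ==> 3*g + 3*k != 11)).
Check whether (val == -2 || k >= val + 12) && g == 4 implies it.
Every state satisfying the precondition satisfies the weakest precondition: the implication holds.
Answer: valid


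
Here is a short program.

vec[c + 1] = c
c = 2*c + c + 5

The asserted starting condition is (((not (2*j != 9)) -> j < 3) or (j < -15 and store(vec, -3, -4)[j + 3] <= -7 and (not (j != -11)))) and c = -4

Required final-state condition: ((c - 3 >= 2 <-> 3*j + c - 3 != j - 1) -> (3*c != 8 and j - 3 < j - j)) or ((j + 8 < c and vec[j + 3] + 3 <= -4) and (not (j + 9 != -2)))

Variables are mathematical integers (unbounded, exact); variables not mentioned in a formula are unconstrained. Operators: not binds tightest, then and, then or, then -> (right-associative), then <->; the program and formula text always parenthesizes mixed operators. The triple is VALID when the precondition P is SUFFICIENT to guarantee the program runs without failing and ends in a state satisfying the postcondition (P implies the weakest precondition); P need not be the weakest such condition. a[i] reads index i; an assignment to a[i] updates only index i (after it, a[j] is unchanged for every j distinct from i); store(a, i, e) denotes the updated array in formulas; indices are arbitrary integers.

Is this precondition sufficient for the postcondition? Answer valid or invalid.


Working backward. After the program, the postcondition ((c - 3 >= 2 <-> 3*j + c - 3 != j - 1) -> (3*c != 8 and j - 3 < j - j)) or ((j + 8 < c and vec[j + 3] + 3 <= -4) and (not (j + 9 != -2))) must hold; in canonical form it is ((c >= 5 <-> c + 2*j != 2) -> (3*c != 8 and j < 3)) or (j < c - 8 and vec[j + 3] <= -7 and (not (j != -11))).
Before c := 2*c + c + 5: ((3*c >= 0 <-> 3*c + 2*j != -3) -> (9*c != -7 and j < 3)) or (j < 3*c - 3 and vec[j + 3] <= -7 and (not (j != -11)))
Before vec[c + 1] := c: ((3*c >= 0 <-> 3*c + 2*j != -3) -> (9*c != -7 and j < 3)) or (j < 3*c - 3 and store(vec, c + 1, c)[j + 3] <= -7 and (not (j != -11)))
The weakest precondition is ((3*c >= 0 <-> 3*c + 2*j != -3) -> (9*c != -7 and j < 3)) or (j < 3*c - 3 and store(vec, c + 1, c)[j + 3] <= -7 and (not (j != -11))).
Check whether (((not (2*j != 9)) -> j < 3) or (j < -15 and store(vec, -3, -4)[j + 3] <= -7 and (not (j != -11)))) and c = -4 implies it.
Every state satisfying the precondition satisfies the weakest precondition: the implication holds.
Answer: valid


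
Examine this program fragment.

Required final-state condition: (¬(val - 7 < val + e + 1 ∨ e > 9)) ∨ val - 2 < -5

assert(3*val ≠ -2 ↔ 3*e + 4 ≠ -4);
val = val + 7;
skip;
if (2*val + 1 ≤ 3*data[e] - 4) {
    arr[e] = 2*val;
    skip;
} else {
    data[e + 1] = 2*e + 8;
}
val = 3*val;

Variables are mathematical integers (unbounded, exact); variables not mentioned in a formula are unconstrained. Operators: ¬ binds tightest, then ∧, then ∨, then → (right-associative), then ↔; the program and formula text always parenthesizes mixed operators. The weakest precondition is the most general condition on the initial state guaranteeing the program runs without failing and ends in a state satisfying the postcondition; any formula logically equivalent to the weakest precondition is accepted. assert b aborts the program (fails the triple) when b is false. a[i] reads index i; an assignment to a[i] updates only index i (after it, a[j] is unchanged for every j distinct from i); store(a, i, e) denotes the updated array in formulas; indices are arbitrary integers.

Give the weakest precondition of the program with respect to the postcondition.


Working backward. After the program, the postcondition (¬(val - 7 < val + e + 1 ∨ e > 9)) ∨ val - 2 < -5 must hold; in canonical form it is (¬(e > -8 ∨ e > 9)) ∨ val < -3.
Before val := 3*val: (¬(e > -8 ∨ e > 9)) ∨ 3*val < -3
Then branch requires (¬(e > -8 ∨ e > 9)) ∨ 3*val < -3; else branch requires (¬(e > -8 ∨ e > 9)) ∨ 3*val < -3.
Before the if: (2*val ≤ 3*data[e] - 5 → ((¬(e > -8 ∨ e > 9)) ∨ 3*val < -3)) ∧ ((¬(2*val ≤ 3*data[e] - 5)) → ((¬(e > -8 ∨ e > 9)) ∨ 3*val < -3))
Before skip: (2*val ≤ 3*data[e] - 5 → ((¬(e > -8 ∨ e > 9)) ∨ 3*val < -3)) ∧ ((¬(2*val ≤ 3*data[e] - 5)) → ((¬(e > -8 ∨ e > 9)) ∨ 3*val < -3))
Before val := val + 7: (2*val ≤ 3*data[e] - 19 → ((¬(e > -8 ∨ e > 9)) ∨ 3*val < -24)) ∧ ((¬(2*val ≤ 3*data[e] - 19)) → ((¬(e > -8 ∨ e > 9)) ∨ 3*val < -24))
Before assert 3*val ≠ -2 ↔ 3*e + 4 ≠ -4: (3*val ≠ -2 ↔ 3*e ≠ -8) ∧ (2*val ≤ 3*data[e] - 19 → ((¬(e > -8 ∨ e > 9)) ∨ 3*val < -24)) ∧ ((¬(2*val ≤ 3*data[e] - 19)) → ((¬(e > -8 ∨ e > 9)) ∨ 3*val < -24))
Answer: WP = (3*val ≠ -2 ↔ 3*e ≠ -8) ∧ (2*val ≤ 3*data[e] - 19 → ((¬(e > -8 ∨ e > 9)) ∨ 3*val < -24)) ∧ ((¬(2*val ≤ 3*data[e] - 19)) → ((¬(e > -8 ∨ e > 9)) ∨ 3*val < -24))


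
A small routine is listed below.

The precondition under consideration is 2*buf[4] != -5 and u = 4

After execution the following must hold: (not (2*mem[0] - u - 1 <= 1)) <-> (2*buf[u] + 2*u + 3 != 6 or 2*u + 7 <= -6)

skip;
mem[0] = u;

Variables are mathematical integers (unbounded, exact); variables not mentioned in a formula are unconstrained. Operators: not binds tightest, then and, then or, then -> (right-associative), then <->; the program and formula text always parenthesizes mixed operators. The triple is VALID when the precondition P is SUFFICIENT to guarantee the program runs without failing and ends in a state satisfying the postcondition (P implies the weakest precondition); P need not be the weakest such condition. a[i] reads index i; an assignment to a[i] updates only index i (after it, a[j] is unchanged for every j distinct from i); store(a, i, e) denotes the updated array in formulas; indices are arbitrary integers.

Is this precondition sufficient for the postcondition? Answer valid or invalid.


Working backward. After the program, the postcondition (not (2*mem[0] - u - 1 <= 1)) <-> (2*buf[u] + 2*u + 3 != 6 or 2*u + 7 <= -6) must hold; in canonical form it is (not (2*mem[0] <= u + 2)) <-> (2*buf[u] + 2*u != 3 or 2*u <= -13).
Before mem[0] := u: (not (u <= 2)) <-> (2*buf[u] + 2*u != 3 or 2*u <= -13)
Before skip: (not (u <= 2)) <-> (2*buf[u] + 2*u != 3 or 2*u <= -13)
The weakest precondition is (not (u <= 2)) <-> (2*buf[u] + 2*u != 3 or 2*u <= -13).
Check whether 2*buf[4] != -5 and u = 4 implies it.
Every state satisfying the precondition satisfies the weakest precondition: the implication holds.
Answer: valid


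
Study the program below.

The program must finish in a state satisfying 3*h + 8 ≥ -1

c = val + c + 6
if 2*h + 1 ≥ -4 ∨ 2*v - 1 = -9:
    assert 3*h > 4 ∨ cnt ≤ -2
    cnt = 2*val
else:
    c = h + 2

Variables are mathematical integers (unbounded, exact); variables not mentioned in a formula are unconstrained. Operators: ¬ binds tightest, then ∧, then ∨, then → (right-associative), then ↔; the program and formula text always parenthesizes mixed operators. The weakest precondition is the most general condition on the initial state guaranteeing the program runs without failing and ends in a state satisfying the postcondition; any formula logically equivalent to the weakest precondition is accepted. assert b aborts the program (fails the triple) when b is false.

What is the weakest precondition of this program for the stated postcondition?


Working backward. After the program, the postcondition 3*h + 8 ≥ -1 must hold; in canonical form it is 3*h ≥ -9.
Then branch requires (3*h > 4 ∨ cnt ≤ -2) ∧ 3*h ≥ -9; else branch requires 3*h ≥ -9.
Before the if: ((2*h ≥ -5 ∨ 2*v = -8) → ((3*h > 4 ∨ cnt ≤ -2) ∧ 3*h ≥ -9)) ∧ ((¬(2*h ≥ -5 ∨ 2*v = -8)) → 3*h ≥ -9)
Before c := val + c + 6: ((2*h ≥ -5 ∨ 2*v = -8) → ((3*h > 4 ∨ cnt ≤ -2) ∧ 3*h ≥ -9)) ∧ ((¬(2*h ≥ -5 ∨ 2*v = -8)) → 3*h ≥ -9)
Answer: WP = ((2*h ≥ -5 ∨ 2*v = -8) → ((3*h > 4 ∨ cnt ≤ -2) ∧ 3*h ≥ -9)) ∧ ((¬(2*h ≥ -5 ∨ 2*v = -8)) → 3*h ≥ -9)


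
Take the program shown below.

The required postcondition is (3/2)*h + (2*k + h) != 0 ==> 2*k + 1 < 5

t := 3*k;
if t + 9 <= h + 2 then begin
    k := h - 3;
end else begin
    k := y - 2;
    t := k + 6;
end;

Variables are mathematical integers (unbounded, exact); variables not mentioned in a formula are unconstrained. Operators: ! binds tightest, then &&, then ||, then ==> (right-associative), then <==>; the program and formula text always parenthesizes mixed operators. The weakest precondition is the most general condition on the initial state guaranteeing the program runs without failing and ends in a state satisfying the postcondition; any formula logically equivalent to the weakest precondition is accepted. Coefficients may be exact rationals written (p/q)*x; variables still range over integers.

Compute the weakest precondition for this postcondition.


Working backward. After the program, the postcondition (3/2)*h + (2*k + h) != 0 ==> 2*k + 1 < 5 must hold; in canonical form it is (5/2)*h + 2*k != 0 ==> 2*k < 4.
Then branch requires (9/2)*h != 6 ==> 2*h < 10; else branch requires (5/2)*h + 2*y != 4 ==> 2*y < 8.
Before the if: (t <= h - 7 ==> ((9/2)*h != 6 ==> 2*h < 10)) && ((!(t <= h - 7)) ==> ((5/2)*h + 2*y != 4 ==> 2*y < 8))
Before t := 3*k: (3*k <= h - 7 ==> ((9/2)*h != 6 ==> 2*h < 10)) && ((!(3*k <= h - 7)) ==> ((5/2)*h + 2*y != 4 ==> 2*y < 8))
Answer: WP = (3*k <= h - 7 ==> ((9/2)*h != 6 ==> 2*h < 10)) && ((!(3*k <= h - 7)) ==> ((5/2)*h + 2*y != 4 ==> 2*y < 8))


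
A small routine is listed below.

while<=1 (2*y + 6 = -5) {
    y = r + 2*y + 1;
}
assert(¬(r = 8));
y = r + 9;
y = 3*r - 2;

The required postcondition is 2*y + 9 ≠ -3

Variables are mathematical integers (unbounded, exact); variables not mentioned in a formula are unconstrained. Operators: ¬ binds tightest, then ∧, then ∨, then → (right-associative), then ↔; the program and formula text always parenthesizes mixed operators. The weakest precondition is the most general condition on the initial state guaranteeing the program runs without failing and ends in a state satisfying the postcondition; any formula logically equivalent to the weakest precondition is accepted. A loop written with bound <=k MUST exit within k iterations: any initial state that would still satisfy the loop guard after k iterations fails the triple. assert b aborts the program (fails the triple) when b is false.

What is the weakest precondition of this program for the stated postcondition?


Working backward. After the program, the postcondition 2*y + 9 ≠ -3 must hold; in canonical form it is 2*y ≠ -12.
Before y := 3*r - 2: 6*r ≠ -8
Before y := r + 9: 6*r ≠ -8
Before assert ¬(r = 8): (¬(r = 8)) ∧ 6*r ≠ -8
Before the loop (bound <=1), unroll the exhaustion recursion (WP_0 = exit-now case; WP_j = one more guarded iteration, up to j = 1):
  WP_0: (¬(2*y = -11)) ∧ (¬(r = 8)) ∧ 6*r ≠ -8
  WP_1: (2*y = -11 → ((¬(2*r + 4*y = -13)) ∧ (¬(r = 8)) ∧ 6*r ≠ -8)) ∧ ((¬(2*y = -11)) → ((¬(r = 8)) ∧ 6*r ≠ -8))
So before the loop: (2*y = -11 → ((¬(2*r + 4*y = -13)) ∧ (¬(r = 8)) ∧ 6*r ≠ -8)) ∧ ((¬(2*y = -11)) → ((¬(r = 8)) ∧ 6*r ≠ -8))
Answer: WP = (2*y = -11 → ((¬(2*r + 4*y = -13)) ∧ (¬(r = 8)) ∧ 6*r ≠ -8)) ∧ ((¬(2*y = -11)) → ((¬(r = 8)) ∧ 6*r ≠ -8))


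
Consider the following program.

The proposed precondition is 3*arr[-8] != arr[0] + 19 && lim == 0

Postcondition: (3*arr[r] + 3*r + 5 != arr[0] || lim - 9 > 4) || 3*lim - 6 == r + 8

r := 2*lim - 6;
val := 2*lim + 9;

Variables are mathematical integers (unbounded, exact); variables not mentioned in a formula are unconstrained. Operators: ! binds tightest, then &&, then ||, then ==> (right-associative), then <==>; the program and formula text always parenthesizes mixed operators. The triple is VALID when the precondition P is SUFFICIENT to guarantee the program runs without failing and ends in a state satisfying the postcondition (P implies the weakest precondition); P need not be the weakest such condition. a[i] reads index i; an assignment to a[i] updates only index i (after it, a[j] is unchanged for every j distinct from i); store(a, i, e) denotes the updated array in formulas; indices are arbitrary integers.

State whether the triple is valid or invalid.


Working backward. After the program, the postcondition (3*arr[r] + 3*r + 5 != arr[0] || lim - 9 > 4) || 3*lim - 6 == r + 8 must hold; in canonical form it is 3*arr[r] + 3*r != arr[0] - 5 || lim > 13 || 3*lim == r + 14.
Before val := 2*lim + 9: 3*arr[r] + 3*r != arr[0] - 5 || lim > 13 || 3*lim == r + 14
Before r := 2*lim - 6: 3*arr[2*lim - 6] + 6*lim != arr[0] + 13 || lim > 13 || lim == 8
The weakest precondition is 3*arr[2*lim - 6] + 6*lim != arr[0] + 13 || lim > 13 || lim == 8.
Check whether 3*arr[-8] != arr[0] + 19 && lim == 0 implies it.
Countermodel: at the initial state arr = {[-8] = 2, [-6] = -1, [0] = -16, elsewhere -16}, lim = 0, the precondition holds but the weakest precondition fails.
Answer: invalid


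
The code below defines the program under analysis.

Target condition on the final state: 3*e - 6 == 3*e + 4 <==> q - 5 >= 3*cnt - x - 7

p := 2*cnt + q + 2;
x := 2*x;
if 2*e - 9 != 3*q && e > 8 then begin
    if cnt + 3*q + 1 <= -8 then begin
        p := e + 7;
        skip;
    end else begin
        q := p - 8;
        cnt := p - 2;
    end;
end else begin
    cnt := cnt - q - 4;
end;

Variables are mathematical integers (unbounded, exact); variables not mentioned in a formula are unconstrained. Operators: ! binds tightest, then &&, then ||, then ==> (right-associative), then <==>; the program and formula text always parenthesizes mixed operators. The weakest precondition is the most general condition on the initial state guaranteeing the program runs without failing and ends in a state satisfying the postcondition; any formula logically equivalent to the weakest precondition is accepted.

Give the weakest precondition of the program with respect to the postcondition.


Working backward. After the program, the postcondition 3*e - 6 == 3*e + 4 <==> q - 5 >= 3*cnt - x - 7 must hold; in canonical form it is !(q + x >= 3*cnt - 2).
Then branch requires (cnt + 3*q <= -9 ==> (!(q + x >= 3*cnt - 2))) && ((!(cnt + 3*q <= -9)) ==> (!(x >= 2*p))); else branch requires !(4*q + x >= 3*cnt - 14).
Before the if: ((2*e != 3*q + 9 && e > 8) ==> ((cnt + 3*q <= -9 ==> (!(q + x >= 3*cnt - 2))) && ((!(cnt + 3*q <= -9)) ==> (!(x >= 2*p))))) && ((!(2*e != 3*q + 9 && e > 8)) ==> (!(4*q + x >= 3*cnt - 14)))
Before x := 2*x: ((2*e != 3*q + 9 && e > 8) ==> ((cnt + 3*q <= -9 ==> (!(q + 2*x >= 3*cnt - 2))) && ((!(cnt + 3*q <= -9)) ==> (!(2*x >= 2*p))))) && ((!(2*e != 3*q + 9 && e > 8)) ==> (!(4*q + 2*x >= 3*cnt - 14)))
Before p := 2*cnt + q + 2: ((2*e != 3*q + 9 && e > 8) ==> ((cnt + 3*q <= -9 ==> (!(q + 2*x >= 3*cnt - 2))) && ((!(cnt + 3*q <= -9)) ==> (!(2*x >= 4*cnt + 2*q + 4))))) && ((!(2*e != 3*q + 9 && e > 8)) ==> (!(4*q + 2*x >= 3*cnt - 14)))
Answer: WP = ((2*e != 3*q + 9 && e > 8) ==> ((cnt + 3*q <= -9 ==> (!(q + 2*x >= 3*cnt - 2))) && ((!(cnt + 3*q <= -9)) ==> (!(2*x >= 4*cnt + 2*q + 4))))) && ((!(2*e != 3*q + 9 && e > 8)) ==> (!(4*q + 2*x >= 3*cnt - 14)))


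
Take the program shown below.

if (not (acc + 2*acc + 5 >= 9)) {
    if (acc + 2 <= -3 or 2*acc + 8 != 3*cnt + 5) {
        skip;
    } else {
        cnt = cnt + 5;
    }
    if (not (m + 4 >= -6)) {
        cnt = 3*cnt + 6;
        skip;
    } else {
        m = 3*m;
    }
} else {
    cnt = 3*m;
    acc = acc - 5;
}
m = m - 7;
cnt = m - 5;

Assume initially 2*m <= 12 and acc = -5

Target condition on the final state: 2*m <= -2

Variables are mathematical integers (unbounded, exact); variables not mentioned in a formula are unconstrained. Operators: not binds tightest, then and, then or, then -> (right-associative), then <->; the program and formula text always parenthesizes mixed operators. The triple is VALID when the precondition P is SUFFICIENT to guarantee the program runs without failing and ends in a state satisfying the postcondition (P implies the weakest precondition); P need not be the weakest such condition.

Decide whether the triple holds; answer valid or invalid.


Working backward. After the program, 2*m <= -2 must hold.
Before cnt := m - 5: 2*m <= -2
Before m := m - 7: 2*m <= 12
Then branch requires ((acc <= -5 or 2*acc != 3*cnt - 3) -> (((not (m >= -10)) -> 2*m <= 12) and (m >= -10 -> 6*m <= 12))) and ((not (acc <= -5 or 2*acc != 3*cnt - 3)) -> (((not (m >= -10)) -> 2*m <= 12) and (m >= -10 -> 6*m <= 12))); else branch requires 2*m <= 12.
Before the if: ((not (3*acc >= 4)) -> (((acc <= -5 or 2*acc != 3*cnt - 3) -> (((not (m >= -10)) -> 2*m <= 12) and (m >= -10 -> 6*m <= 12))) and ((not (acc <= -5 or 2*acc != 3*cnt - 3)) -> (((not (m >= -10)) -> 2*m <= 12) and (m >= -10 -> 6*m <= 12))))) and (3*acc >= 4 -> 2*m <= 12)
The weakest precondition is ((not (3*acc >= 4)) -> (((acc <= -5 or 2*acc != 3*cnt - 3) -> (((not (m >= -10)) -> 2*m <= 12) and (m >= -10 -> 6*m <= 12))) and ((not (acc <= -5 or 2*acc != 3*cnt - 3)) -> (((not (m >= -10)) -> 2*m <= 12) and (m >= -10 -> 6*m <= 12))))) and (3*acc >= 4 -> 2*m <= 12).
Check whether 2*m <= 12 and acc = -5 implies it.
Countermodel: at the initial state acc = -5, cnt = 0, m = 3, the precondition holds but the weakest precondition fails.
Answer: invalid


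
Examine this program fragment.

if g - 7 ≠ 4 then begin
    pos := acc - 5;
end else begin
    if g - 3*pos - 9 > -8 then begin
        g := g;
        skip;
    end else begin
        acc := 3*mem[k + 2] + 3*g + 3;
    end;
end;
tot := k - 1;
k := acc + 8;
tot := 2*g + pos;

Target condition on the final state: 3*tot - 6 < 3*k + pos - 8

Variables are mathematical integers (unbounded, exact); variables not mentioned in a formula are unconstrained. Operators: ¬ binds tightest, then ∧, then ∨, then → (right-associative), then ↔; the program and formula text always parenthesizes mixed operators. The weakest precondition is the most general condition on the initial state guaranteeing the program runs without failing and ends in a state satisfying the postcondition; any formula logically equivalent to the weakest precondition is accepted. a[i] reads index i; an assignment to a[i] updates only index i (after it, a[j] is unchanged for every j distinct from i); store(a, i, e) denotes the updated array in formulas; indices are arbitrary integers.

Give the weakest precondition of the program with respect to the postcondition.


Working backward. After the program, the postcondition 3*tot - 6 < 3*k + pos - 8 must hold; in canonical form it is 3*tot < 3*k + pos - 2.
Before tot := 2*g + pos: 6*g + 2*pos < 3*k - 2
Before k := acc + 8: 6*g + 2*pos < 3*acc + 22
Before tot := k - 1: 6*g + 2*pos < 3*acc + 22
Then branch requires 6*g < acc + 32; else branch requires (g > 3*pos + 1 → 6*g + 2*pos < 3*acc + 22) ∧ ((¬(g > 3*pos + 1)) → 2*pos < 9*mem[k + 2] + 3*g + 31).
Before the if: (g ≠ 11 → 6*g < acc + 32) ∧ ((¬(g ≠ 11)) → ((g > 3*pos + 1 → 6*g + 2*pos < 3*acc + 22) ∧ ((¬(g > 3*pos + 1)) → 2*pos < 9*mem[k + 2] + 3*g + 31)))
Answer: WP = (g ≠ 11 → 6*g < acc + 32) ∧ ((¬(g ≠ 11)) → ((g > 3*pos + 1 → 6*g + 2*pos < 3*acc + 22) ∧ ((¬(g > 3*pos + 1)) → 2*pos < 9*mem[k + 2] + 3*g + 31)))


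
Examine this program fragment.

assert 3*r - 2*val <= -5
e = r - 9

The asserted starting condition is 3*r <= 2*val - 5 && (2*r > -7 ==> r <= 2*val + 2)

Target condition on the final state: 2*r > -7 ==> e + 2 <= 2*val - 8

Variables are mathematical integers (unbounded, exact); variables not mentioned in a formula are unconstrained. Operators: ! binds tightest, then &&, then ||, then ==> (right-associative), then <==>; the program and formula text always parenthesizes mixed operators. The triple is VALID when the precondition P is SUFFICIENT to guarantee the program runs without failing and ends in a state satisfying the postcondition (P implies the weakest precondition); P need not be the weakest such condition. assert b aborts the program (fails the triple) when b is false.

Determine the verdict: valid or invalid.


Working backward. After the program, the postcondition 2*r > -7 ==> e + 2 <= 2*val - 8 must hold; in canonical form it is 2*r > -7 ==> e <= 2*val - 10.
Before e := r - 9: 2*r > -7 ==> r <= 2*val - 1
Before assert 3*r - 2*val <= -5: 3*r <= 2*val - 5 && (2*r > -7 ==> r <= 2*val - 1)
The weakest precondition is 3*r <= 2*val - 5 && (2*r > -7 ==> r <= 2*val - 1).
Check whether 3*r <= 2*val - 5 && (2*r > -7 ==> r <= 2*val + 2) implies it.
Countermodel: at the initial state r = -3, val = -2, the precondition holds but the weakest precondition fails.
Answer: invalid


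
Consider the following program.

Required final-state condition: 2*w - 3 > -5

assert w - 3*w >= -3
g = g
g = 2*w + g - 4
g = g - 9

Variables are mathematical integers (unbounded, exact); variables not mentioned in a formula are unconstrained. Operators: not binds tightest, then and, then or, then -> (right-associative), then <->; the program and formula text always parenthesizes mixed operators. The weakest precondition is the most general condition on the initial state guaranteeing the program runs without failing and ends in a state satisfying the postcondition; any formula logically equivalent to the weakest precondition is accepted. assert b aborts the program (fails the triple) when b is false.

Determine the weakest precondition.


Working backward. After the program, the postcondition 2*w - 3 > -5 must hold; in canonical form it is 2*w > -2.
Before g := g - 9: 2*w > -2
Before g := 2*w + g - 4: 2*w > -2
Before g := g: 2*w > -2
Before assert w - 3*w >= -3: 2*w <= 3 and 2*w > -2
Answer: WP = 2*w <= 3 and 2*w > -2


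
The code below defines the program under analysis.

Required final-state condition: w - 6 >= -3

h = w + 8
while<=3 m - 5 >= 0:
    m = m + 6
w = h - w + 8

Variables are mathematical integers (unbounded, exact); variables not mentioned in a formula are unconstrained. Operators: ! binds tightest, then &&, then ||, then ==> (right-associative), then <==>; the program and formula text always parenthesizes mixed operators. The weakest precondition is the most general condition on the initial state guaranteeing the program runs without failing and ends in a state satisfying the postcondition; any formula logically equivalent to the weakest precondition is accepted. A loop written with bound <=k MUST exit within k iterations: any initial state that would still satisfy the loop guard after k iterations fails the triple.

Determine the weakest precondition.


Working backward. After the program, the postcondition w - 6 >= -3 must hold; in canonical form it is w >= 3.
Before w := h - w + 8: h >= w - 5
Before the loop (bound <=3), unroll the exhaustion recursion (WP_0 = exit-now case; WP_j = one more guarded iteration, up to j = 3):
  WP_0: (!(m >= 5)) && h >= w - 5
  WP_1: (m >= 5 ==> ((!(m >= -1)) && h >= w - 5)) && ((!(m >= 5)) ==> h >= w - 5)
  WP_2: (m >= 5 ==> ((m >= -1 ==> ((!(m >= -7)) && h >= w - 5)) && ((!(m >= -1)) ==> h >= w - 5))) && ((!(m >= 5)) ==> h >= w - 5)
  WP_3: (m >= 5 ==> ((m >= -1 ==> ((m >= -7 ==> ((!(m >= -13)) && h >= w - 5)) && ((!(m >= -7)) ==> h >= w - 5))) && ((!(m >= -1)) ==> h >= w - 5))) && ((!(m >= 5)) ==> h >= w - 5)
So before the loop: (m >= 5 ==> ((m >= -1 ==> ((m >= -7 ==> ((!(m >= -13)) && h >= w - 5)) && ((!(m >= -7)) ==> h >= w - 5))) && ((!(m >= -1)) ==> h >= w - 5))) && ((!(m >= 5)) ==> h >= w - 5)
Before h := w + 8: m >= 5 ==> (m >= -1 ==> (m >= -7 ==> (!(m >= -13))))
Answer: WP = m >= 5 ==> (m >= -1 ==> (m >= -7 ==> (!(m >= -13))))


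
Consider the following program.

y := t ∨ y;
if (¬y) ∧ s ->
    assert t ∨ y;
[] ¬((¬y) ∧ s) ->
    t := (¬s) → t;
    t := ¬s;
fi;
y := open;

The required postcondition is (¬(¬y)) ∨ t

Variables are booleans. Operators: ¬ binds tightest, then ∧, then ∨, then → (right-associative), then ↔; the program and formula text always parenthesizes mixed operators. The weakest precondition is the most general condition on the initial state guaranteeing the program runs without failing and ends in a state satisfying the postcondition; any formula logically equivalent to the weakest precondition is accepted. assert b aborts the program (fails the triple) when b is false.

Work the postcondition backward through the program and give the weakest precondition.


Working backward. After the program, the postcondition (¬(¬y)) ∨ t must hold; in canonical form it is y ∨ t.
Before y := open: open ∨ t
Then branch requires (t ∨ y) ∧ (open ∨ t); else branch requires open ∨ (¬s).
Before the if: (((¬y) ∧ s) → ((t ∨ y) ∧ (open ∨ t))) ∧ ((¬((¬y) ∧ s)) → (open ∨ (¬s)))
Before y := t ∨ y: (((¬(t ∨ y)) ∧ s) → ((t ∨ y) ∧ (open ∨ t))) ∧ ((¬((¬(t ∨ y)) ∧ s)) → (open ∨ (¬s)))
Answer: WP = (((¬(t ∨ y)) ∧ s) → ((t ∨ y) ∧ (open ∨ t))) ∧ ((¬((¬(t ∨ y)) ∧ s)) → (open ∨ (¬s)))


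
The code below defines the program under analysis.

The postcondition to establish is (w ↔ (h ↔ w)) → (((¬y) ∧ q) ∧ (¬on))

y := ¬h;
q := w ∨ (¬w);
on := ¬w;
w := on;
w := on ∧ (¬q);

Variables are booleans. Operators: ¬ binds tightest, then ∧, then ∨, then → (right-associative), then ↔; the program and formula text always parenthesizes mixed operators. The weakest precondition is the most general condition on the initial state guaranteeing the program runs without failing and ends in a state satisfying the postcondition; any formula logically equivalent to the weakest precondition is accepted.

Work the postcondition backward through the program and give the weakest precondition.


Working backward. After the program, the postcondition (w ↔ (h ↔ w)) → (((¬y) ∧ q) ∧ (¬on)) must hold; in canonical form it is (w ↔ (h ↔ w)) → ((¬y) ∧ q ∧ (¬on)).
Before w := on ∧ (¬q): ((on ∧ (¬q)) ↔ (h ↔ (on ∧ (¬q)))) → ((¬y) ∧ q ∧ (¬on))
Before w := on: ((on ∧ (¬q)) ↔ (h ↔ (on ∧ (¬q)))) → ((¬y) ∧ q ∧ (¬on))
Before on := ¬w: (((¬w) ∧ (¬q)) ↔ (h ↔ ((¬w) ∧ (¬q)))) → ((¬y) ∧ q ∧ w)
Before q := w ∨ (¬w): h → ((¬y) ∧ w)
Before y := ¬h: h → (h ∧ w)
Answer: WP = h → (h ∧ w)
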